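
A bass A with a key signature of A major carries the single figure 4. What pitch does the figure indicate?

D

Counting 3 letter steps above A lands on D; in A major, that letter is D.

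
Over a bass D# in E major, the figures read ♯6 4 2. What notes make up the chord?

A second above D# in this key is E.
A fourth above D# in this key is G#.
A sixth above D# in this key is B, raised to B# by the sharp.
Together with the bass D#, this spells E augmented major seventh in third inversion.

D#, E, G#, B#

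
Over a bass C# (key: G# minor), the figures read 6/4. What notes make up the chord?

A fourth above C# in this key is F#.
A sixth above C# in this key is A#.
Together with the bass C#, this spells F# major in second inversion.

C#, F#, A#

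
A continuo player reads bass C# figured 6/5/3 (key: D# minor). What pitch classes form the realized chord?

C#, E#, G#, A#

A third above C# in this key is E#.
A fifth above C# in this key is G#.
A sixth above C# in this key is A#.
Together with the bass C#, this spells A# minor seventh in first inversion.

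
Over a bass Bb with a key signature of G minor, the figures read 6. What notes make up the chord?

Bb, D, G

The written figures 6 are shorthand for 6/3: the 3 is implied.
A third above Bb in this key is D.
A sixth above Bb in this key is G.
Together with the bass Bb, this spells G minor in first inversion.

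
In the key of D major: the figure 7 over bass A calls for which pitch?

G

Counting 6 letter steps above A lands on G; in D major, that letter is G.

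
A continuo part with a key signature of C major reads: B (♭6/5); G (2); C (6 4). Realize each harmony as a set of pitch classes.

B (b6/5/3): B, D, F, Gb.
G (6/4/2): G, A, C, E.
C (6/4): C, F, A.

B, D, F, Gb | G, A, C, E | C, F, A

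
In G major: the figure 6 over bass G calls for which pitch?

E

Counting 5 letter steps above G lands on E; in G major, that letter is E.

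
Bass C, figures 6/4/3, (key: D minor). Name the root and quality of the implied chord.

F major seventh

The figures 6/4/3 indicate a seventh chord in second inversion.
In second inversion the root lies a fourth above the bass: a fourth above C in D minor is F.
The chord tones are C, E, F, A, giving F major seventh.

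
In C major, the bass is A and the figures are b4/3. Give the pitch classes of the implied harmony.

The written figures b4/3 are shorthand for 6/4/3: the 6 is implied.
A third above A in this key is C.
A fourth above A in this key is D, lowered to Db by the flat.
A sixth above A in this key is F.
Together with the bass A, this spells Db augmented major seventh in second inversion.

A, C, Db, F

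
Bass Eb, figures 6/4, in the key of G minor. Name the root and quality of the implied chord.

A diminished

The figures 6/4 indicate a triad in second inversion.
In second inversion the root lies a fourth above the bass: a fourth above Eb in G minor is A.
The chord tones are Eb, A, C, giving A diminished.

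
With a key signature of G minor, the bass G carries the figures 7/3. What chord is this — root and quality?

The figures 7/3 indicate a seventh chord in root position.
In root position the bass is the root, so the root is G.
The chord tones are G, Bb, D, F, giving G minor seventh.

G minor seventh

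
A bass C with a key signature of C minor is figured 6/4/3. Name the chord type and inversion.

seventh chord, second inversion

Intervals of 6/4/3 above the bass form a seventh chord; the bass is the fifth, so this is second inversion.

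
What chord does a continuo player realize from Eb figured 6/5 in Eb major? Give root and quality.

C minor seventh

The figures 6/5 indicate a seventh chord in first inversion.
In first inversion the root lies a sixth above the bass: a sixth above Eb in Eb major is C.
The chord tones are Eb, G, Bb, C, giving C minor seventh.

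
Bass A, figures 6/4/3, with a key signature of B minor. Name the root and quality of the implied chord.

D major seventh

The figures 6/4/3 indicate a seventh chord in second inversion.
In second inversion the root lies a fourth above the bass: a fourth above A in B minor is D.
The chord tones are A, C#, D, F#, giving D major seventh.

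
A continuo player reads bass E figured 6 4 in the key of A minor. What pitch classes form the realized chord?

E, A, C

A fourth above E in this key is A.
A sixth above E in this key is C.
Together with the bass E, this spells A minor in second inversion.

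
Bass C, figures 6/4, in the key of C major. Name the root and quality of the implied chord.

The figures 6/4 indicate a triad in second inversion.
In second inversion the root lies a fourth above the bass: a fourth above C in C major is F.
The chord tones are C, F, A, giving F major.

F major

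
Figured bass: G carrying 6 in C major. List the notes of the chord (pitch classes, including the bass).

G, B, E

The written figures 6 are shorthand for 6/3: the 3 is implied.
A third above G in this key is B.
A sixth above G in this key is E.
Together with the bass G, this spells E minor in first inversion.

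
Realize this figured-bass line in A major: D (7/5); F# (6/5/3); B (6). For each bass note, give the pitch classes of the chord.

D (7/5/3): D, F#, A, C#.
F# (6/5/3): F#, A, C#, D.
B (6/3): B, D, G#.

D, F#, A, C# | F#, A, C#, D | B, D, G#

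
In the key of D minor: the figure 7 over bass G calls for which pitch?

F

Counting 6 letter steps above G lands on F; in D minor, that letter is F.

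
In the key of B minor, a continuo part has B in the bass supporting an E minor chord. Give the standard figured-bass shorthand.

6/4

B is the fifth of E minor, so the chord is in second inversion.
A triad in second inversion is figured 6/4, conventionally abbreviated 6/4.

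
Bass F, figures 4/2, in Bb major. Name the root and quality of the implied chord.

The figures 4/2 indicate a seventh chord in third inversion.
In third inversion the root lies a second above the bass: a second above F in Bb major is G.
The chord tones are F, G, Bb, D, giving G minor seventh.

G minor seventh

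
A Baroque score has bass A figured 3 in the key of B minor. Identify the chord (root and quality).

The figures 3 indicate a triad in root position.
In root position the bass is the root, so the root is A.
The chord tones are A, C#, E, giving A major.

A major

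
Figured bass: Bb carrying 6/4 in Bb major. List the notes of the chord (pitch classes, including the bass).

Bb, Eb, G

A fourth above Bb in this key is Eb.
A sixth above Bb in this key is G.
Together with the bass Bb, this spells Eb major in second inversion.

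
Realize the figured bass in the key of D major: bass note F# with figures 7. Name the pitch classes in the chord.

F#, A, C#, E

The written figures 7 are shorthand for 7/5/3: the 5/3 are implied.
A third above F# in this key is A.
A fifth above F# in this key is C#.
A seventh above F# in this key is E.
Together with the bass F#, this spells F# minor seventh in root position.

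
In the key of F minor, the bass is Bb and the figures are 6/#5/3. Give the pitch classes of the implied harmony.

Bb, Db, F#, G

A third above Bb in this key is Db.
A fifth above Bb in this key is F, raised to F# by the sharp.
A sixth above Bb in this key is G.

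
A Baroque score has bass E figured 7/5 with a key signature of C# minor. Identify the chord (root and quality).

E major seventh

The figures 7/5 indicate a seventh chord in root position.
In root position the bass is the root, so the root is E.
The chord tones are E, G#, B, D#, giving E major seventh.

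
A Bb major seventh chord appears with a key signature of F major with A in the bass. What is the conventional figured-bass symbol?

4/2

A is the seventh of Bb major seventh, so the chord is in third inversion.
A seventh chord in third inversion is figured 6/4/2, conventionally abbreviated 4/2.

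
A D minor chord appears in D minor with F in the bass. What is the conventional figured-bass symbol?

F is the third of D minor, so the chord is in first inversion.
A triad in first inversion is figured 6/3, conventionally abbreviated 6.

6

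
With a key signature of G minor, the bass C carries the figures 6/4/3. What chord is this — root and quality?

F dominant seventh

The figures 6/4/3 indicate a seventh chord in second inversion.
In second inversion the root lies a fourth above the bass: a fourth above C in G minor is F.
The chord tones are C, Eb, F, A, giving F dominant seventh.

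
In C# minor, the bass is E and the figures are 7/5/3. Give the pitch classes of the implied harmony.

E, G#, B, D#

A third above E in this key is G#.
A fifth above E in this key is B.
A seventh above E in this key is D#.
Together with the bass E, this spells E major seventh in root position.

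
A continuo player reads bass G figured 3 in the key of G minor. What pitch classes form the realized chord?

The written figures 3 are shorthand for 5/3: the 5 is implied.
A third above G in this key is Bb.
A fifth above G in this key is D.
Together with the bass G, this spells G minor in root position.

G, Bb, D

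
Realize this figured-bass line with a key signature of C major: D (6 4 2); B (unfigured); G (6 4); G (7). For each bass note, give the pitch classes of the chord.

D, E, G, B | B, D, F | G, C, E | G, B, D, F

D (6/4/2): D, E, G, B.
B (5/3): B, D, F.
G (6/4): G, C, E.
G (7/5/3): G, B, D, F.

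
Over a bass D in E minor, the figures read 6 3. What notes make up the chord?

A third above D in this key is F#.
A sixth above D in this key is B.
Together with the bass D, this spells B minor in first inversion.

D, F#, B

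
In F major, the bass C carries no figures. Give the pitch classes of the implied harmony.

An unfigured bass implies 5/3.
A third above C in this key is E.
A fifth above C in this key is G.
Together with the bass C, this spells C major in root position.

C, E, G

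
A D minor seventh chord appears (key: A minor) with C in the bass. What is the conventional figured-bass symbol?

4/2

C is the seventh of D minor seventh, so the chord is in third inversion.
A seventh chord in third inversion is figured 6/4/2, conventionally abbreviated 4/2.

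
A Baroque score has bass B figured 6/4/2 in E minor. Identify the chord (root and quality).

C major seventh

The figures 6/4/2 indicate a seventh chord in third inversion.
In third inversion the root lies a second above the bass: a second above B in E minor is C.
The chord tones are B, C, E, G, giving C major seventh.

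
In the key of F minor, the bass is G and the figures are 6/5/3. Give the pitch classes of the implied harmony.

A third above G in this key is Bb.
A fifth above G in this key is Db.
A sixth above G in this key is Eb.
Together with the bass G, this spells Eb dominant seventh in first inversion.

G, Bb, Db, Eb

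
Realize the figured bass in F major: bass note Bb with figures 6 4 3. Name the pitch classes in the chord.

Bb, D, E, G

A third above Bb in this key is D.
A fourth above Bb in this key is E.
A sixth above Bb in this key is G.
Together with the bass Bb, this spells E half-diminished seventh in second inversion.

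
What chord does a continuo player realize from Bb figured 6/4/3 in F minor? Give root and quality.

Eb dominant seventh

The figures 6/4/3 indicate a seventh chord in second inversion.
In second inversion the root lies a fourth above the bass: a fourth above Bb in F minor is Eb.
The chord tones are Bb, Db, Eb, G, giving Eb dominant seventh.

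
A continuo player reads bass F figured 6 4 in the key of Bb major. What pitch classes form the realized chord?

F, Bb, D

A fourth above F in this key is Bb.
A sixth above F in this key is D.
Together with the bass F, this spells Bb major in second inversion.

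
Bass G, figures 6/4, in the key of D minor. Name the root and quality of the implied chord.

The figures 6/4 indicate a triad in second inversion.
In second inversion the root lies a fourth above the bass: a fourth above G in D minor is C.
The chord tones are G, C, E, giving C major.

C major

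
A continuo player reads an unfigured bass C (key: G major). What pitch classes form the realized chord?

An unfigured bass implies 5/3.
A third above C in this key is E.
A fifth above C in this key is G.
Together with the bass C, this spells C major in root position.

C, E, G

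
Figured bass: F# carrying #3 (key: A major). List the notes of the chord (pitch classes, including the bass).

The written figures #3 are shorthand for 5/3: the 5 is implied.
A third above F# in this key is A, raised to A# by the sharp.
A fifth above F# in this key is C#.
Together with the bass F#, this spells F# major in root position.

F#, A#, C#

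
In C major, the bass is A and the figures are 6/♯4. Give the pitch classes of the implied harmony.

A fourth above A in this key is D, raised to D# by the sharp.
A sixth above A in this key is F.

A, D#, F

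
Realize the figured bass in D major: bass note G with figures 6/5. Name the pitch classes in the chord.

The written figures 6/5 are shorthand for 6/5/3: the 3 is implied.
A third above G in this key is B.
A fifth above G in this key is D.
A sixth above G in this key is E.
Together with the bass G, this spells E minor seventh in first inversion.

G, B, D, E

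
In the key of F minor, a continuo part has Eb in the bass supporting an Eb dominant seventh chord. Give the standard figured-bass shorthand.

7

Eb is the root of Eb dominant seventh, so the chord is in root position.
A seventh chord in root position is figured 7/5/3, conventionally abbreviated 7.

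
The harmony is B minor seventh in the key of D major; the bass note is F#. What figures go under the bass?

4/3

F# is the fifth of B minor seventh, so the chord is in second inversion.
A seventh chord in second inversion is figured 6/4/3, conventionally abbreviated 4/3.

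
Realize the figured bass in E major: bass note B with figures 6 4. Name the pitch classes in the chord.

B, E, G#

A fourth above B in this key is E.
A sixth above B in this key is G#.
Together with the bass B, this spells E major in second inversion.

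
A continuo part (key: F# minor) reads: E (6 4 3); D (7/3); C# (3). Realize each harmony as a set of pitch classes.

E, G#, A, C# | D, F#, A, C# | C#, E, G#

E (6/4/3): E, G#, A, C#.
D (7/5/3): D, F#, A, C#.
C# (5/3): C#, E, G#.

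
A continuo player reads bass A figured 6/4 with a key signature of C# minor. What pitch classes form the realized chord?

A fourth above A in this key is D#.
A sixth above A in this key is F#.
Together with the bass A, this spells D# diminished in second inversion.

A, D#, F#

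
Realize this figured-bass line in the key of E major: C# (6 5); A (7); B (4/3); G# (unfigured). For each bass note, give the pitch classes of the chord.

C# (6/5/3): C#, E, G#, A.
A (7/5/3): A, C#, E, G#.
B (6/4/3): B, D#, E, G#.
G# (5/3): G#, B, D#.

C#, E, G#, A | A, C#, E, G# | B, D#, E, G# | G#, B, D#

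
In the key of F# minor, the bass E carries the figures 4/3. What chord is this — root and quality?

The figures 4/3 indicate a seventh chord in second inversion.
In second inversion the root lies a fourth above the bass: a fourth above E in F# minor is A.
The chord tones are E, G#, A, C#, giving A major seventh.

A major seventh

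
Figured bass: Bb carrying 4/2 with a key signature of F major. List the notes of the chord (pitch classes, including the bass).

The written figures 4/2 are shorthand for 6/4/2: the 6 is implied.
A second above Bb in this key is C.
A fourth above Bb in this key is E.
A sixth above Bb in this key is G.
Together with the bass Bb, this spells C dominant seventh in third inversion.

Bb, C, E, G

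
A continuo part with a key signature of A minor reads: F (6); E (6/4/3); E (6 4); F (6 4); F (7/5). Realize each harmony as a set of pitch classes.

F (6/3): F, A, D.
E (6/4/3): E, G, A, C.
E (6/4): E, A, C.
F (6/4): F, B, D.
F (7/5/3): F, A, C, E.

F, A, D | E, G, A, C | E, A, C | F, B, D | F, A, C, E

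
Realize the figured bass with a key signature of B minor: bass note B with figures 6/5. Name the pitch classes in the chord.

The written figures 6/5 are shorthand for 6/5/3: the 3 is implied.
A third above B in this key is D.
A fifth above B in this key is F#.
A sixth above B in this key is G.
Together with the bass B, this spells G major seventh in first inversion.

B, D, F#, G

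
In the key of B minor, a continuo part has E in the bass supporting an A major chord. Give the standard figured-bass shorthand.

E is the fifth of A major, so the chord is in second inversion.
A triad in second inversion is figured 6/4, conventionally abbreviated 6/4.

6/4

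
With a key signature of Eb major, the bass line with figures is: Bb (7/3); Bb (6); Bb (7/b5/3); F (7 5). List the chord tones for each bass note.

Bb, D, F, Ab | Bb, D, G | Bb, D, Fb, Ab | F, Ab, C, Eb

Bb (7/5/3): Bb, D, F, Ab.
Bb (6/3): Bb, D, G.
Bb (7/b5/3): Bb, D, Fb, Ab.
F (7/5/3): F, Ab, C, Eb.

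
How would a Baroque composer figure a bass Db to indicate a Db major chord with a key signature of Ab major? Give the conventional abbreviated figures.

Db is the root of Db major, so the chord is in root position.
A triad in root position is figured 5/3, conventionally abbreviated (no figures — root-position triad).

no figures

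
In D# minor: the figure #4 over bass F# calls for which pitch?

Counting 3 letter steps above F# lands on B; in D# minor, that letter is B.
The #4 figure raises it a semitone, giving B#.

B#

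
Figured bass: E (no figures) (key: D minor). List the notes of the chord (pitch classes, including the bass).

E, G, Bb

An unfigured bass implies 5/3.
A third above E in this key is G.
A fifth above E in this key is Bb.
Together with the bass E, this spells E diminished in root position.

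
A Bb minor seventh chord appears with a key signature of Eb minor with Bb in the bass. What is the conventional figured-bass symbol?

Bb is the root of Bb minor seventh, so the chord is in root position.
A seventh chord in root position is figured 7/5/3, conventionally abbreviated 7.

7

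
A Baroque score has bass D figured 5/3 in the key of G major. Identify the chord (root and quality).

D major

The figures 5/3 indicate a triad in root position.
In root position the bass is the root, so the root is D.
The chord tones are D, F#, A, giving D major.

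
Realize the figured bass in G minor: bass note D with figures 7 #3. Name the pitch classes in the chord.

The written figures 7 #3 are shorthand for 7/5/3: the 5 is implied.
A third above D in this key is F, raised to F# by the sharp.
A fifth above D in this key is A.
A seventh above D in this key is C.
Together with the bass D, this spells D dominant seventh in root position.

D, F#, A, C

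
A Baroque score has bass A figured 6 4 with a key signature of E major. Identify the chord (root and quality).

D# diminished

The figures 6 4 indicate a triad in second inversion.
In second inversion the root lies a fourth above the bass: a fourth above A in E major is D#.
The chord tones are A, D#, F#, giving D# diminished.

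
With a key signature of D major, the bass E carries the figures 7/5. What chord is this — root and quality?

The figures 7/5 indicate a seventh chord in root position.
In root position the bass is the root, so the root is E.
The chord tones are E, G, B, D, giving E minor seventh.

E minor seventh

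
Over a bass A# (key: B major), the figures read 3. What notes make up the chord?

A#, C#, E

The written figures 3 are shorthand for 5/3: the 5 is implied.
A third above A# in this key is C#.
A fifth above A# in this key is E.
Together with the bass A#, this spells A# diminished in root position.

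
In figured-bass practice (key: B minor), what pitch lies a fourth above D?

G

Counting 3 letter steps above D lands on G; in B minor, that letter is G.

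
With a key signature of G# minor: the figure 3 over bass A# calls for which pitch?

C#

Counting 2 letter steps above A# lands on C; in G# minor, that letter is C#.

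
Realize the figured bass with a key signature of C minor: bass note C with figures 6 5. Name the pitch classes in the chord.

The written figures 6 5 are shorthand for 6/5/3: the 3 is implied.
A third above C in this key is Eb.
A fifth above C in this key is G.
A sixth above C in this key is Ab.
Together with the bass C, this spells Ab major seventh in first inversion.

C, Eb, G, Ab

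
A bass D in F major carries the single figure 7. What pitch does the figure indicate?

Counting 6 letter steps above D lands on C; in F major, that letter is C.

C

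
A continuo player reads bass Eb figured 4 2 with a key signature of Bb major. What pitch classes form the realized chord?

Eb, F, A, C

The written figures 4 2 are shorthand for 6/4/2: the 6 is implied.
A second above Eb in this key is F.
A fourth above Eb in this key is A.
A sixth above Eb in this key is C.
Together with the bass Eb, this spells F dominant seventh in third inversion.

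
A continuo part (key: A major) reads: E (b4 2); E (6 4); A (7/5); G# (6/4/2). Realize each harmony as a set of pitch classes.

E, F#, Ab, C# | E, A, C# | A, C#, E, G# | G#, A, C#, E

E (6/b4/2): E, F#, Ab, C#.
E (6/4): E, A, C#.
A (7/5/3): A, C#, E, G#.
G# (6/4/2): G#, A, C#, E.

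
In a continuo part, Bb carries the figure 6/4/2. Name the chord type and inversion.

Intervals of 6/4/2 above the bass form a seventh chord; the bass is the seventh, so this is third inversion.

seventh chord, third inversion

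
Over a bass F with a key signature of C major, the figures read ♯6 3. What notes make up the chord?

A third above F in this key is A.
A sixth above F in this key is D, raised to D# by the sharp.

F, A, D#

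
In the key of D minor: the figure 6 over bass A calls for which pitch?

F

Counting 5 letter steps above A lands on F; in D minor, that letter is F.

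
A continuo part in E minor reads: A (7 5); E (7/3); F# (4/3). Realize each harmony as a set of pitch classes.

A (7/5/3): A, C, E, G.
E (7/5/3): E, G, B, D.
F# (6/4/3): F#, A, B, D.

A, C, E, G | E, G, B, D | F#, A, B, D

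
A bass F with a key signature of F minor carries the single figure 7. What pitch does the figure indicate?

Eb

Counting 6 letter steps above F lands on E; in F minor, that letter is Eb.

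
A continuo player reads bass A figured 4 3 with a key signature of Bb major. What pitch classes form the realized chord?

A, C, D, F

The written figures 4 3 are shorthand for 6/4/3: the 6 is implied.
A third above A in this key is C.
A fourth above A in this key is D.
A sixth above A in this key is F.
Together with the bass A, this spells D minor seventh in second inversion.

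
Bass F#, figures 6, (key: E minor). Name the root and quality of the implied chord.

The figures 6 indicate a triad in first inversion.
In first inversion the root lies a sixth above the bass: a sixth above F# in E minor is D.
The chord tones are F#, A, D, giving D major.

D major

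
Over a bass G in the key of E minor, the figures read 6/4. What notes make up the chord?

G, C, E

A fourth above G in this key is C.
A sixth above G in this key is E.
Together with the bass G, this spells C major in second inversion.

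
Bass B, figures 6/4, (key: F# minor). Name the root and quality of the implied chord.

The figures 6/4 indicate a triad in second inversion.
In second inversion the root lies a fourth above the bass: a fourth above B in F# minor is E.
The chord tones are B, E, G#, giving E major.

E major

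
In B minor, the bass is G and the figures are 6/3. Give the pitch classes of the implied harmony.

A third above G in this key is B.
A sixth above G in this key is E.
Together with the bass G, this spells E minor in first inversion.

G, B, E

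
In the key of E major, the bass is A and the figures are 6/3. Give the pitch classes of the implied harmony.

A, C#, F#

A third above A in this key is C#.
A sixth above A in this key is F#.
Together with the bass A, this spells F# minor in first inversion.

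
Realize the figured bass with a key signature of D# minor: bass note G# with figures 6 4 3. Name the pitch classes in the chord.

G#, B, C#, E#

A third above G# in this key is B.
A fourth above G# in this key is C#.
A sixth above G# in this key is E#.
Together with the bass G#, this spells C# dominant seventh in second inversion.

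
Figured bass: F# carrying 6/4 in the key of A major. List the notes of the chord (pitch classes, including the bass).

A fourth above F# in this key is B.
A sixth above F# in this key is D.
Together with the bass F#, this spells B minor in second inversion.

F#, B, D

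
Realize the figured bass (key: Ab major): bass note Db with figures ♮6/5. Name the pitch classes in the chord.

Db, F, Ab, B

The written figures ♮6/5 are shorthand for 6/5/3: the 3 is implied.
A third above Db in this key is F.
A fifth above Db in this key is Ab.
A sixth above Db in this key is Bb, made natural (B) by the ♮ figure.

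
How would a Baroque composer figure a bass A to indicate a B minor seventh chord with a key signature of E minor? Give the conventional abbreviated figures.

4/2

A is the seventh of B minor seventh, so the chord is in third inversion.
A seventh chord in third inversion is figured 6/4/2, conventionally abbreviated 4/2.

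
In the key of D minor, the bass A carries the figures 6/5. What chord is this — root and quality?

F major seventh

The figures 6/5 indicate a seventh chord in first inversion.
In first inversion the root lies a sixth above the bass: a sixth above A in D minor is F.
The chord tones are A, C, E, F, giving F major seventh.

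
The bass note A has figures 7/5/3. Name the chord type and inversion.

seventh chord, root position

Intervals of 7/5/3 above the bass form a seventh chord; the bass is the root, so this is root position.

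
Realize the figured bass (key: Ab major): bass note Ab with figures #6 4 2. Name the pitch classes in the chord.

Ab, Bb, Db, F#

A second above Ab in this key is Bb.
A fourth above Ab in this key is Db.
A sixth above Ab in this key is F, raised to F# by the sharp.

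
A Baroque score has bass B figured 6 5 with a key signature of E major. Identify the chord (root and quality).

G# minor seventh

The figures 6 5 indicate a seventh chord in first inversion.
In first inversion the root lies a sixth above the bass: a sixth above B in E major is G#.
The chord tones are B, D#, F#, G#, giving G# minor seventh.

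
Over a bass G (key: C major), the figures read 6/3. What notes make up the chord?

G, B, E

A third above G in this key is B.
A sixth above G in this key is E.
Together with the bass G, this spells E minor in first inversion.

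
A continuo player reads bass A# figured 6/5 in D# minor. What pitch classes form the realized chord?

A#, C#, E#, F#

The written figures 6/5 are shorthand for 6/5/3: the 3 is implied.
A third above A# in this key is C#.
A fifth above A# in this key is E#.
A sixth above A# in this key is F#.
Together with the bass A#, this spells F# major seventh in first inversion.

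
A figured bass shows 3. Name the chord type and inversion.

3 is shorthand for 5/3.
Intervals of 5/3 above the bass form a triad; the bass is the root, so this is root position.

triad, root position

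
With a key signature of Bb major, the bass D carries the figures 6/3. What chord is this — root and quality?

The figures 6/3 indicate a triad in first inversion.
In first inversion the root lies a sixth above the bass: a sixth above D in Bb major is Bb.
The chord tones are D, F, Bb, giving Bb major.

Bb major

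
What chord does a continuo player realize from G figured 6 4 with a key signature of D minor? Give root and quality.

The figures 6 4 indicate a triad in second inversion.
In second inversion the root lies a fourth above the bass: a fourth above G in D minor is C.
The chord tones are G, C, E, giving C major.

C major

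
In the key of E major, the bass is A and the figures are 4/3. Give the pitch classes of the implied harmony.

A, C#, D#, F#

The written figures 4/3 are shorthand for 6/4/3: the 6 is implied.
A third above A in this key is C#.
A fourth above A in this key is D#.
A sixth above A in this key is F#.
Together with the bass A, this spells D# half-diminished seventh in second inversion.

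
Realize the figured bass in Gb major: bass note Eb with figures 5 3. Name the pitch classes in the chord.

Eb, Gb, Bb

A third above Eb in this key is Gb.
A fifth above Eb in this key is Bb.
Together with the bass Eb, this spells Eb minor in root position.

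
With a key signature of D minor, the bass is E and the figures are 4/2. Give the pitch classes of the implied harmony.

E, F, A, C

The written figures 4/2 are shorthand for 6/4/2: the 6 is implied.
A second above E in this key is F.
A fourth above E in this key is A.
A sixth above E in this key is C.
Together with the bass E, this spells F major seventh in third inversion.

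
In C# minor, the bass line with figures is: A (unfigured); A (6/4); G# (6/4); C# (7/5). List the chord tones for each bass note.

A (5/3): A, C#, E.
A (6/4): A, D#, F#.
G# (6/4): G#, C#, E.
C# (7/5/3): C#, E, G#, B.

A, C#, E | A, D#, F# | G#, C#, E | C#, E, G#, B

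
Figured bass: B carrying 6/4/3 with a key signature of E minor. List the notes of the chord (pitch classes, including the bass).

A third above B in this key is D.
A fourth above B in this key is E.
A sixth above B in this key is G.
Together with the bass B, this spells E minor seventh in second inversion.

B, D, E, G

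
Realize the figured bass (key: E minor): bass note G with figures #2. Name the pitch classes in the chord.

G, A#, C, E

The written figures #2 are shorthand for 6/4/2: the 6/4 are implied.
A second above G in this key is A, raised to A# by the sharp.
A fourth above G in this key is C.
A sixth above G in this key is E.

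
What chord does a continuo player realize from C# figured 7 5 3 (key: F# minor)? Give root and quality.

The figures 7 5 3 indicate a seventh chord in root position.
In root position the bass is the root, so the root is C#.
The chord tones are C#, E, G#, B, giving C# minor seventh.

C# minor seventh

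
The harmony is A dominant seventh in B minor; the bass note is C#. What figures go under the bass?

6/5

C# is the third of A dominant seventh, so the chord is in first inversion.
A seventh chord in first inversion is figured 6/5/3, conventionally abbreviated 6/5.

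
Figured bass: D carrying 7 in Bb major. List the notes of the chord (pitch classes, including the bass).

The written figures 7 are shorthand for 7/5/3: the 5/3 are implied.
A third above D in this key is F.
A fifth above D in this key is A.
A seventh above D in this key is C.
Together with the bass D, this spells D minor seventh in root position.

D, F, A, C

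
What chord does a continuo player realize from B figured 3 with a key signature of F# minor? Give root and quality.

B minor

The figures 3 indicate a triad in root position.
In root position the bass is the root, so the root is B.
The chord tones are B, D, F#, giving B minor.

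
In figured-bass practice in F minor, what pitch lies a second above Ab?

Counting 1 letter step above Ab lands on B; in F minor, that letter is Bb.

Bb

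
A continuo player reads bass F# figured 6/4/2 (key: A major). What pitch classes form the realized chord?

F#, G#, B, D

A second above F# in this key is G#.
A fourth above F# in this key is B.
A sixth above F# in this key is D.
Together with the bass F#, this spells G# half-diminished seventh in third inversion.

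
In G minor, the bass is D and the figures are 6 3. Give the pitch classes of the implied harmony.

A third above D in this key is F.
A sixth above D in this key is Bb.
Together with the bass D, this spells Bb major in first inversion.

D, F, Bb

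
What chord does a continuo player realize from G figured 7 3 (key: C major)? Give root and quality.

G dominant seventh

The figures 7 3 indicate a seventh chord in root position.
In root position the bass is the root, so the root is G.
The chord tones are G, B, D, F, giving G dominant seventh.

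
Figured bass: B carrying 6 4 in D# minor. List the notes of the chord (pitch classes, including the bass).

A fourth above B in this key is E#.
A sixth above B in this key is G#.
Together with the bass B, this spells E# diminished in second inversion.

B, E#, G#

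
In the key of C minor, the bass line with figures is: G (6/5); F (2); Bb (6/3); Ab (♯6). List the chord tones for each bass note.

G, Bb, D, Eb | F, G, Bb, D | Bb, D, G | Ab, C, F#

G (6/5/3): G, Bb, D, Eb.
F (6/4/2): F, G, Bb, D.
Bb (6/3): Bb, D, G.
Ab (#6/3): Ab, C, F#.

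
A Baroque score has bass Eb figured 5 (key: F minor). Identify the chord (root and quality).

The figures 5 indicate a triad in root position.
In root position the bass is the root, so the root is Eb.
The chord tones are Eb, G, Bb, giving Eb major.

Eb major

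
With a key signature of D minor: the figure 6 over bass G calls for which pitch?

Counting 5 letter steps above G lands on E; in D minor, that letter is E.

E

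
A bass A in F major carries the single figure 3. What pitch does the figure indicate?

C

Counting 2 letter steps above A lands on C; in F major, that letter is C.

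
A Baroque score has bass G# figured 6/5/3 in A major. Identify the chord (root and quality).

E dominant seventh

The figures 6/5/3 indicate a seventh chord in first inversion.
In first inversion the root lies a sixth above the bass: a sixth above G# in A major is E.
The chord tones are G#, B, D, E, giving E dominant seventh.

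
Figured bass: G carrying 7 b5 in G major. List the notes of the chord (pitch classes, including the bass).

The written figures 7 b5 are shorthand for 7/5/3: the 3 is implied.
A third above G in this key is B.
A fifth above G in this key is D, lowered to Db by the flat.
A seventh above G in this key is F#.

G, B, Db, F#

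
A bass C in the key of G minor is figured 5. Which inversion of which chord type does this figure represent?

5 is shorthand for 5/3.
Intervals of 5/3 above the bass form a triad; the bass is the root, so this is root position.

triad, root position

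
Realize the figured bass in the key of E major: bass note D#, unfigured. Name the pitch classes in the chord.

D#, F#, A

An unfigured bass implies 5/3.
A third above D# in this key is F#.
A fifth above D# in this key is A.
Together with the bass D#, this spells D# diminished in root position.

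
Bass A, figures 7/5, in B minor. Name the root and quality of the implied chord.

The figures 7/5 indicate a seventh chord in root position.
In root position the bass is the root, so the root is A.
The chord tones are A, C#, E, G, giving A dominant seventh.

A dominant seventh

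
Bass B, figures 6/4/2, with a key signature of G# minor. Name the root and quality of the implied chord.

The figures 6/4/2 indicate a seventh chord in third inversion.
In third inversion the root lies a second above the bass: a second above B in G# minor is C#.
The chord tones are B, C#, E, G#, giving C# minor seventh.

C# minor seventh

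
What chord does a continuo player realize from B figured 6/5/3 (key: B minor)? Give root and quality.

G major seventh

The figures 6/5/3 indicate a seventh chord in first inversion.
In first inversion the root lies a sixth above the bass: a sixth above B in B minor is G.
The chord tones are B, D, F#, G, giving G major seventh.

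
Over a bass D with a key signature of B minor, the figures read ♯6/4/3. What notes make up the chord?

D, F#, G, B#

A third above D in this key is F#.
A fourth above D in this key is G.
A sixth above D in this key is B, raised to B# by the sharp.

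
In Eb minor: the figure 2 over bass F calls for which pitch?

Counting 1 letter step above F lands on G; in Eb minor, that letter is Gb.

Gb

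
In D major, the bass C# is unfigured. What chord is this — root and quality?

C# diminished

An unfigured bass indicates a triad in root position.
In root position the bass is the root, so the root is C#.
The chord tones are C#, E, G, giving C# diminished.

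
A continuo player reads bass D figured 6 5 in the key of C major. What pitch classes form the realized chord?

D, F, A, B

The written figures 6 5 are shorthand for 6/5/3: the 3 is implied.
A third above D in this key is F.
A fifth above D in this key is A.
A sixth above D in this key is B.
Together with the bass D, this spells B half-diminished seventh in first inversion.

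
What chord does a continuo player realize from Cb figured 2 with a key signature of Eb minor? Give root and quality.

Db dominant seventh

The figures 2 indicate a seventh chord in third inversion.
In third inversion the root lies a second above the bass: a second above Cb in Eb minor is Db.
The chord tones are Cb, Db, F, Ab, giving Db dominant seventh.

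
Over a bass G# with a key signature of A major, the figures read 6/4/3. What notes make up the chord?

A third above G# in this key is B.
A fourth above G# in this key is C#.
A sixth above G# in this key is E.
Together with the bass G#, this spells C# minor seventh in second inversion.

G#, B, C#, E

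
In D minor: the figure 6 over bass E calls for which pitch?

Counting 5 letter steps above E lands on C; in D minor, that letter is C.

C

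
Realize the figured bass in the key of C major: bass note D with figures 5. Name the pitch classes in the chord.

The written figures 5 are shorthand for 5/3: the 3 is implied.
A third above D in this key is F.
A fifth above D in this key is A.
Together with the bass D, this spells D minor in root position.

D, F, A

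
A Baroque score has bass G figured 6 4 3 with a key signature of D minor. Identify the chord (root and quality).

The figures 6 4 3 indicate a seventh chord in second inversion.
In second inversion the root lies a fourth above the bass: a fourth above G in D minor is C.
The chord tones are G, Bb, C, E, giving C dominant seventh.

C dominant seventh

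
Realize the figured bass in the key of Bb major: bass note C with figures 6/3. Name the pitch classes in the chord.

A third above C in this key is Eb.
A sixth above C in this key is A.
Together with the bass C, this spells A diminished in first inversion.

C, Eb, A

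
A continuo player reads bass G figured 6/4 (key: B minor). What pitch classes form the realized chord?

A fourth above G in this key is C#.
A sixth above G in this key is E.
Together with the bass G, this spells C# diminished in second inversion.

G, C#, E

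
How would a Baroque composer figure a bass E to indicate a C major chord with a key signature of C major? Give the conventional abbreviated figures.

6

E is the third of C major, so the chord is in first inversion.
A triad in first inversion is figured 6/3, conventionally abbreviated 6.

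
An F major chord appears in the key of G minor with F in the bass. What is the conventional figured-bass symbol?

no figures

F is the root of F major, so the chord is in root position.
A triad in root position is figured 5/3, conventionally abbreviated (no figures — root-position triad).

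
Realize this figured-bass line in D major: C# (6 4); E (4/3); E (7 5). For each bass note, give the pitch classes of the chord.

C#, F#, A | E, G, A, C# | E, G, B, D

C# (6/4): C#, F#, A.
E (6/4/3): E, G, A, C#.
E (7/5/3): E, G, B, D.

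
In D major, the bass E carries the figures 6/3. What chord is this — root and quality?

C# diminished

The figures 6/3 indicate a triad in first inversion.
In first inversion the root lies a sixth above the bass: a sixth above E in D major is C#.
The chord tones are E, G, C#, giving C# diminished.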